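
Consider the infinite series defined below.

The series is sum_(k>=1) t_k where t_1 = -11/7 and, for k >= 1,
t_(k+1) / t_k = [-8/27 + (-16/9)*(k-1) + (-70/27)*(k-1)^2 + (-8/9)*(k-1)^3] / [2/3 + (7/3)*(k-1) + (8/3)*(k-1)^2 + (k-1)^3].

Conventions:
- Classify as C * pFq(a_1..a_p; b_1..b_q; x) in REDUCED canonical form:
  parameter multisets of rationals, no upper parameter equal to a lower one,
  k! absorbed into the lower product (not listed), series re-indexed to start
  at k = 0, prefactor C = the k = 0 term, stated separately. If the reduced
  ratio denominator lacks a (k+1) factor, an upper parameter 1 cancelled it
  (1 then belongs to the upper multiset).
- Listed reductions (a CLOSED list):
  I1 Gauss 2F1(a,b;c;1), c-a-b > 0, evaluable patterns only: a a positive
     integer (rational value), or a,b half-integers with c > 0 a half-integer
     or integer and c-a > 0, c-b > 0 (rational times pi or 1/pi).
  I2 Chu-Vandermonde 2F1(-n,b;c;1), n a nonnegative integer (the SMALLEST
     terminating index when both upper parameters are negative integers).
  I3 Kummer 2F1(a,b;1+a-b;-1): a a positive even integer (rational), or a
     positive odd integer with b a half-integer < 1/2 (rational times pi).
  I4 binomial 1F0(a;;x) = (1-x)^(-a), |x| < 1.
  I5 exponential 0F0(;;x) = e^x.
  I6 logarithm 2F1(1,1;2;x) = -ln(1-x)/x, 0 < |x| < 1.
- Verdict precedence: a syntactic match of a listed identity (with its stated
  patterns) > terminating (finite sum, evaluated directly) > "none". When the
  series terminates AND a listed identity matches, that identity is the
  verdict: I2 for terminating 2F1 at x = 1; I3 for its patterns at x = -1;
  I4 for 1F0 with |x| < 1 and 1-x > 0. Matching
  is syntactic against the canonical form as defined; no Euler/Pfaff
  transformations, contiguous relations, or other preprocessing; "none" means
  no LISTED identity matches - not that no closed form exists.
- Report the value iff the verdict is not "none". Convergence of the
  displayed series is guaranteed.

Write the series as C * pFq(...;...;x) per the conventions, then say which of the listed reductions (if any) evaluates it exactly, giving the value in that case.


This is -11/7 * 2F1(1/4, 2; 1; -8/9) in reduced canonical form. Verdict: no listed reduction: x = -8/9 and upper {1/4, 2} fail every I1-I6 pattern.

Key observation: with t_0 = -11/7, the ratio is unreduced: k + 2/3 divides both sides (C = -11/7).
Consecutive-term ratio: r(k) = (-8/9) * (k+1/4) (k+2) / [(k+1) (k+1)] - rational in k. x = (-8/9); t_0 = -11/7; negate the roots.


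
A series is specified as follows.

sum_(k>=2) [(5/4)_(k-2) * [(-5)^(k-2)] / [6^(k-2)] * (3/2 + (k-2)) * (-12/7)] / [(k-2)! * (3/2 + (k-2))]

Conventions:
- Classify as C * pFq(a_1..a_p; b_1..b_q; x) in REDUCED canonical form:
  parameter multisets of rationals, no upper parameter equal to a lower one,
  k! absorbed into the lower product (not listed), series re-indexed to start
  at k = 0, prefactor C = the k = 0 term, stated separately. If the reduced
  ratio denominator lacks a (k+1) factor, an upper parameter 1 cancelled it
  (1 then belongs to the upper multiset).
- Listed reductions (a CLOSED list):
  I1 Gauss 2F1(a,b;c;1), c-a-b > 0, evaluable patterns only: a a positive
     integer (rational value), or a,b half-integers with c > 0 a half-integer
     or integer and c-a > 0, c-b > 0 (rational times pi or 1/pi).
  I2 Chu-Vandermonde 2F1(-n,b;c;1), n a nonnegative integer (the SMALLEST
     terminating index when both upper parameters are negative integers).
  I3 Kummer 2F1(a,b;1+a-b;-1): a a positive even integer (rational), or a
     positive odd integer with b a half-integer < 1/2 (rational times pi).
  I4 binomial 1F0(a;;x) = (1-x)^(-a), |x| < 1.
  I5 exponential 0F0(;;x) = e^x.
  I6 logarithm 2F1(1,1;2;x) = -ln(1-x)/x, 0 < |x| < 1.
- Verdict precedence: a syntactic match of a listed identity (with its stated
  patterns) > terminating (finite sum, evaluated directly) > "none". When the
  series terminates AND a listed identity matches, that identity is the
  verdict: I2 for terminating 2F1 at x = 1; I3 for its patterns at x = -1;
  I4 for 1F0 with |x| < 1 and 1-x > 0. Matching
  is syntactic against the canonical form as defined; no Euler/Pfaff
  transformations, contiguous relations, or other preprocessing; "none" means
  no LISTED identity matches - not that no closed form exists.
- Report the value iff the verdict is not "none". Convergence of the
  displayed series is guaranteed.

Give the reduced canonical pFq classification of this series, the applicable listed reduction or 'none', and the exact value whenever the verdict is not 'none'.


The series (x = -5/6) is 1F0: upper {5/4}, lower {-}, prefactor -12/7. Verdict (x = -5/6): binomial (I4) applies (the 1F0 binomial series: exponent -5/4, x = -5/6). Sum: (-12/7) * (11/6)^(-5/4).

Structural cue: t_0 being -12/7, striking the common factor k + 3/2 reduces the term (prefactor -12/7).
Adjacent-term ratio: r(k) = (-5/6) * (k+5/4) / [(k+1)] - rational; roots negated = parameters, x = (-5/6), C = -12/7.


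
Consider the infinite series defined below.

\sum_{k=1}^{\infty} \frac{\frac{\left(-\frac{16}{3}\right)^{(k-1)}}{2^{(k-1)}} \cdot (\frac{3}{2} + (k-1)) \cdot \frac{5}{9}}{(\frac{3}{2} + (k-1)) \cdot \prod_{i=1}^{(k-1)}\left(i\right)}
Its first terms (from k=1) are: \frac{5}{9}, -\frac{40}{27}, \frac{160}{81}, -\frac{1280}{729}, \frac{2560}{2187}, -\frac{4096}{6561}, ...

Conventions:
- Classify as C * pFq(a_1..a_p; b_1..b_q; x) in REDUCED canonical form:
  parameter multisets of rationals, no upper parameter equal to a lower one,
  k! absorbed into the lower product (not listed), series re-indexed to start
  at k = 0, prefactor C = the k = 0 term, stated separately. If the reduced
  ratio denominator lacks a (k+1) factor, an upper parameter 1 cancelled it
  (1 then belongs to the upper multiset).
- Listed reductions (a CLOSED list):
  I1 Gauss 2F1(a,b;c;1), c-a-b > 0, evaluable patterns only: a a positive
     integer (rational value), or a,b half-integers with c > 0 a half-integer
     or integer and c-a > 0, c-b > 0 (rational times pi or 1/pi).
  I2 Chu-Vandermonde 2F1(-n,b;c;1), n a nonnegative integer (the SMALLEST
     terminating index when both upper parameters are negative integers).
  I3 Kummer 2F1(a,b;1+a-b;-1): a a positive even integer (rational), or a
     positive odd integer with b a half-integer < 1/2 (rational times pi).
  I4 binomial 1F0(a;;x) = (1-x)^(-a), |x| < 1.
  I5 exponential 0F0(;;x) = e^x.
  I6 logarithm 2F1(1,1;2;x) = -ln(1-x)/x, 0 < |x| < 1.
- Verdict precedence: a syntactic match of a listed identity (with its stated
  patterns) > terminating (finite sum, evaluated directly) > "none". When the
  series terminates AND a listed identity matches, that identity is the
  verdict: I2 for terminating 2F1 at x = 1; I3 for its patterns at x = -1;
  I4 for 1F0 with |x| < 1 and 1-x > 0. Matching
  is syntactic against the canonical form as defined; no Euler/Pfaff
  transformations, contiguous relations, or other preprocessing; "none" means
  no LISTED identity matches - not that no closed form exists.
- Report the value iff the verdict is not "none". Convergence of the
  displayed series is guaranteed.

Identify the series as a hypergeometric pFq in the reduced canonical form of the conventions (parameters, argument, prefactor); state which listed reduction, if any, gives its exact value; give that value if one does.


Canonical form: C = \frac{5}{9} times 0F0 with upper {-}, lower {-}, x = -\frac{8}{3}. Verdict: this is the exponential series (I5) (the 0F0 exponential series at x = -\frac{8}{3}). Hence: \frac{5}{9} \cdot e^{-\frac{8}{3}}.

Key step: t_0 = \frac{5}{9} here, and the product of the first k integers (C = 5/9) is k!.
Consecutive-term ratio: r(k) = -\frac{8}{3} * 1 / [(k+1)] - rational; roots negated = parameters, x = -\frac{8}{3}, C = \frac{5}{9}.


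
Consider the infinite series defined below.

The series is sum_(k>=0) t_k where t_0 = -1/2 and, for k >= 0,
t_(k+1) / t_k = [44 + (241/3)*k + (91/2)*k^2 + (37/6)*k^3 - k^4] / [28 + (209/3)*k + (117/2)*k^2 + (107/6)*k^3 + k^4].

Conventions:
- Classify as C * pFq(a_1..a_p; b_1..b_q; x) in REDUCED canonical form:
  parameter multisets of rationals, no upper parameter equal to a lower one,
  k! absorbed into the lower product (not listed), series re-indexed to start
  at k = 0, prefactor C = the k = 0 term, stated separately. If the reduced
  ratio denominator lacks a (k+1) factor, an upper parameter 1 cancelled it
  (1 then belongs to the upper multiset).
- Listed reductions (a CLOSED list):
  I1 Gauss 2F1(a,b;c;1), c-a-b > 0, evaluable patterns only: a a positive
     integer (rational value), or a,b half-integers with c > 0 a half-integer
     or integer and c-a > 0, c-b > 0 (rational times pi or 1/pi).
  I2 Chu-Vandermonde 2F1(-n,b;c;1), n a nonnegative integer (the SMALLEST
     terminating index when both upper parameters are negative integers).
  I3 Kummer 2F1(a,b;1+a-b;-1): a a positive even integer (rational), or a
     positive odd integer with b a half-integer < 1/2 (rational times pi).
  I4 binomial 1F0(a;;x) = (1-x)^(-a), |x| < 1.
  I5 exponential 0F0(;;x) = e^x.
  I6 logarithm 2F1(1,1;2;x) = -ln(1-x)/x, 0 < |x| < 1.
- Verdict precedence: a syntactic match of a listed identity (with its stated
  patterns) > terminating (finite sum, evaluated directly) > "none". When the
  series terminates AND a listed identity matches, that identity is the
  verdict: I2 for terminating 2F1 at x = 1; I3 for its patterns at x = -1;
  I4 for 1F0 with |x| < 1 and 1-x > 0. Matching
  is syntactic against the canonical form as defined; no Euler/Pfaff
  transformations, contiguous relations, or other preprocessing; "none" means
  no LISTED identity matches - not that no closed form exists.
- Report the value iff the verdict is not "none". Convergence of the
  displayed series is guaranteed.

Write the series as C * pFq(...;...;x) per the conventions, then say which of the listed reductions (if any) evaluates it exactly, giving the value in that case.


With C = -1/2: the canonical form is 2F1(-11, 2; 14; -1). Verdict (x = -1): the Kummer evaluation I3 applies (x = -1; c = 14 equals 1+a-b for upper {-11, 2}: listed pattern). Sum: -13/4.

Key step: from the first term -1/2: the parameter 4/3 appears in both the upper and lower lists and cancels (alongside the other common factor).
Consecutive-term ratio: r(k) = (-1) * (k-11) (k+2) / [(k+14) (k+1)] ; factor over Q: parameters, x = (-1), and C = -1/2.


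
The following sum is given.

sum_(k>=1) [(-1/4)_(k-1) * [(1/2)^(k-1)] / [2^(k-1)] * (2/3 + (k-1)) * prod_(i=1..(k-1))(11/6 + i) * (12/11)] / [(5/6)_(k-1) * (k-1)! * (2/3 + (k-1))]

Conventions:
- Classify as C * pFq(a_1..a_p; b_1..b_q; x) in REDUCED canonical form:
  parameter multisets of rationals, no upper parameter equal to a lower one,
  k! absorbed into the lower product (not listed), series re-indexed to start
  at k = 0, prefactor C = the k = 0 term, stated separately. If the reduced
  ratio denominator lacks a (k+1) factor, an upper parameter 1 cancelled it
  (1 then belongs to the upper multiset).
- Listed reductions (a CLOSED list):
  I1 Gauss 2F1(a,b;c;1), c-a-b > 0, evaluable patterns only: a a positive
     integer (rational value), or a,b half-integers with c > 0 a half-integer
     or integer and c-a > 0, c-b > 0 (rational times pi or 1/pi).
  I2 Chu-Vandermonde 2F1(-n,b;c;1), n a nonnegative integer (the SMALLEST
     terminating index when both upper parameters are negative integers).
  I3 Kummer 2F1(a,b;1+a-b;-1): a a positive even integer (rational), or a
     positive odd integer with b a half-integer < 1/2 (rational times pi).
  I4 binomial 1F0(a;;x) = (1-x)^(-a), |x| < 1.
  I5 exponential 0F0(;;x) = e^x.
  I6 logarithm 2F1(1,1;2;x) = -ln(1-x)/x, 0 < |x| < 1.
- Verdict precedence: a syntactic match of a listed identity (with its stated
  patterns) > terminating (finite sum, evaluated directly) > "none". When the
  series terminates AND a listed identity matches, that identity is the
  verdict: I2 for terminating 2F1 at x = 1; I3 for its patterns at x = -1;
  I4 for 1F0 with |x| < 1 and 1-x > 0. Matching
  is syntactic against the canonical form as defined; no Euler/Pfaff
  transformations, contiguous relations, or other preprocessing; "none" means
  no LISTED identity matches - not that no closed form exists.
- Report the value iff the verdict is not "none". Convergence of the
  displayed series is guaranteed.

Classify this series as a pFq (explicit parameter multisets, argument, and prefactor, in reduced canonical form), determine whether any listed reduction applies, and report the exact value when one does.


At argument 1/4: a 2F1 with upper {-1/4, 17/6}, lower {5/6}, scaled by C = 12/11. Verdict: no listed reduction: x = 1/4 and upper {-1/4, 17/6} fail every I1-I6 pattern.

First insight: t_0 = 12/11 here, and the two k-th powers (C = 12/11, x = 1/4) combine into one argument.
Ratio: r(k) = (1/4) * (k-1/4) (k+17/6) / [(k+5/6) (k+1)] - rational; roots negated = parameters, x = (1/4), C = 12/11.


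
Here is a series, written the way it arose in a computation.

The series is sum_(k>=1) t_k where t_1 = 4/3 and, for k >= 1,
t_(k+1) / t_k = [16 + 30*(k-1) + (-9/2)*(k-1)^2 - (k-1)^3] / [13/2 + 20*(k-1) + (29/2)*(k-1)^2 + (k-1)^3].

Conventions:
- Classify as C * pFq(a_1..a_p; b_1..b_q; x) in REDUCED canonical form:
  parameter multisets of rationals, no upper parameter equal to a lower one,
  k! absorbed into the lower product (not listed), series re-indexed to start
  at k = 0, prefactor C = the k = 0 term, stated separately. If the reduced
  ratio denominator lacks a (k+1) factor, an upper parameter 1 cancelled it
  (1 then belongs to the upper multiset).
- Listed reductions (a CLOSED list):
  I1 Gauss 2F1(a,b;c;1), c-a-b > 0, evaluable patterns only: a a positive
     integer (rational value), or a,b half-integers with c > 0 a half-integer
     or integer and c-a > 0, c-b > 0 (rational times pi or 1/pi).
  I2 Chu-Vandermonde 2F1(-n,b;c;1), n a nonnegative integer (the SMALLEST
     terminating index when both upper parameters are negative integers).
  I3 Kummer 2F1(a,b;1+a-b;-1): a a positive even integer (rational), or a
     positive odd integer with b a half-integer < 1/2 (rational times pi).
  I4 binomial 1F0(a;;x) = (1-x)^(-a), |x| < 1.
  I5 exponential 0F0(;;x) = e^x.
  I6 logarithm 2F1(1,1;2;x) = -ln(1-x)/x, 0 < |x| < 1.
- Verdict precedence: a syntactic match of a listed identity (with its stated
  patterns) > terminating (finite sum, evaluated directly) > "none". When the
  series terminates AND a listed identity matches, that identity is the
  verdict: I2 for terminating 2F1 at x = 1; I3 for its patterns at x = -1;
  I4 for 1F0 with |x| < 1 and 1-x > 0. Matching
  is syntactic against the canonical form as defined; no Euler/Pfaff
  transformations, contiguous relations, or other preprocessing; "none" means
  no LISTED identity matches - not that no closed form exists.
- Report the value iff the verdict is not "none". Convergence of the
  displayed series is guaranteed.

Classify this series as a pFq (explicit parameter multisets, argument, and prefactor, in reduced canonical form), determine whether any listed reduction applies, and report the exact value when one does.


x = -1 here; the reduced form reads 2F1, upper {-4, 8}, lower {13}, C = 4/3. Verdict at x = -1: Kummer (I3) matches (x = -1; c = 13 equals 1+a-b for upper {-4, 8}: listed pattern). Its exact value is 66/7.

Structural cue: from the first term 4/3: factor the ratio over Q (C = 4/3, x = -1): negated roots = parameters.
Adjacent-term ratio: r(k) = (-1) * (k-4) (k+8) / [(k+13) (k+1)] - poly over poly, x = (-1) from leading terms; C = 4/3 at k = 0.


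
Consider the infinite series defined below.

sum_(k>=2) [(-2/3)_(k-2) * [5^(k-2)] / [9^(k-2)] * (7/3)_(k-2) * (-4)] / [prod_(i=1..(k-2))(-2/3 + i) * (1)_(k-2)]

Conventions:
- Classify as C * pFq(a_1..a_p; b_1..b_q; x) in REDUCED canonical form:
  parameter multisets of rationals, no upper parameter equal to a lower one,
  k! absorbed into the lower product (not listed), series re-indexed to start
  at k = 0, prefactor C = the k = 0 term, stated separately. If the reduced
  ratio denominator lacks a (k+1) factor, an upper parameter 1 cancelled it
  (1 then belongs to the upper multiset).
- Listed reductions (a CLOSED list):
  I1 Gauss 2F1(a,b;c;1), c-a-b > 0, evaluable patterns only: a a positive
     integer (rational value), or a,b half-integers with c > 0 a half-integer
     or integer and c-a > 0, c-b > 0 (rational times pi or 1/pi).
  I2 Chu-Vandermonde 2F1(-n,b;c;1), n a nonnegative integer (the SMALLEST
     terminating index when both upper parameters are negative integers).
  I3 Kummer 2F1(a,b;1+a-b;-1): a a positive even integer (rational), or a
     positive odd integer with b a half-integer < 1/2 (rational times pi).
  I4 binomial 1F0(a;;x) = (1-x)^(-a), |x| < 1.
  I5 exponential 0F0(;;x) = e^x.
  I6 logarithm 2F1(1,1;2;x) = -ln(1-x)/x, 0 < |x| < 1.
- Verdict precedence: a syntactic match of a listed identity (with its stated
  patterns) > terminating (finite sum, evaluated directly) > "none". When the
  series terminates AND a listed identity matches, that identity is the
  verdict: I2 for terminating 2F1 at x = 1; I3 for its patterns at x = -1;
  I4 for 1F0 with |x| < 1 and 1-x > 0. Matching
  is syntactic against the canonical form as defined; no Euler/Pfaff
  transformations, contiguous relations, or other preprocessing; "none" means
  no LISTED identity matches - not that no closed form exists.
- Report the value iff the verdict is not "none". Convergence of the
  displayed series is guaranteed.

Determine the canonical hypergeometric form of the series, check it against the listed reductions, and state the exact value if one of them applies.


Reduced: x = 5/9, 2F1, upper = {-2/3, 7/3}, lower = {1/3}, C = -4. Verdict: none. A 2F1 with upper {-2/3, 7/3} fits none of I1-I6 at x = 5/9; the sum runs forever.

Key observation: t_0 being -4, the lower running product (prefactor -4) is a rising factorial.
Consecutive-term ratio: r(k) = (5/9) * (k-2/3) (k+7/3) / [(k+1/3) (k+1)] - rational in k, leading ratio (5/9); with t_0 = -4, classification follows.


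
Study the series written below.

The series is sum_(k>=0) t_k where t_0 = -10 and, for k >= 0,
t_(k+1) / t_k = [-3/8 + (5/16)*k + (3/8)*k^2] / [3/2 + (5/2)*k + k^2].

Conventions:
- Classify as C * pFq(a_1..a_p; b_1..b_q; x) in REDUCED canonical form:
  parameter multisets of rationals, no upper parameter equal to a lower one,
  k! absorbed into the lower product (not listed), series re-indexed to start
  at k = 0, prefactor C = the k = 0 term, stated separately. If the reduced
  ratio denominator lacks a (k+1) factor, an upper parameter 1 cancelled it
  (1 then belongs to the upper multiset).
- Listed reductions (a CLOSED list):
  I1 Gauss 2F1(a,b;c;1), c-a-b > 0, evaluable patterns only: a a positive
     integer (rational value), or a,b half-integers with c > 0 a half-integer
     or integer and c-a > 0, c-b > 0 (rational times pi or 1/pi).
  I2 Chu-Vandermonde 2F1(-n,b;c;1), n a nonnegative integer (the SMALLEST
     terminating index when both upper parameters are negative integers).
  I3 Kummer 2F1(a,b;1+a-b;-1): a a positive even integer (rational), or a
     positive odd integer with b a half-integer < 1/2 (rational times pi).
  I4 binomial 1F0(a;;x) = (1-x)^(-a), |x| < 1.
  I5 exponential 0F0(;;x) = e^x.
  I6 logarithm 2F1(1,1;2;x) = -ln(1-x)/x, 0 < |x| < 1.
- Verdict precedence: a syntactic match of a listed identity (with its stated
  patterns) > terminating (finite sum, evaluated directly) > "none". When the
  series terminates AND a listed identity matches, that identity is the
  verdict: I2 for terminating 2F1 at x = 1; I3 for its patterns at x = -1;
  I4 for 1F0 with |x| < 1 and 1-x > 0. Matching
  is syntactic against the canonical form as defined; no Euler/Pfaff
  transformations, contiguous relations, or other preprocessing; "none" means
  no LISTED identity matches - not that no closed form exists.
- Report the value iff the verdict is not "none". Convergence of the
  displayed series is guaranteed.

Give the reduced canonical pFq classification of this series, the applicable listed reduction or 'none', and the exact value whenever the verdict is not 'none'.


x = 3/8 here; the reduced form reads 1F0, upper {-2/3}, lower {-}, C = -10. Verdict: this is the I4 binomial reduction (the 1F0 binomial series: exponent 2/3, x = 3/8). Hence: (-10) * (5/8)^(2/3).

First insight: t_0 = -10 here, and roots of the ratio polynomials (prefactor -10) are the negated parameters.
Consecutive-term ratio: r(k) = (3/8) * (k-2/3) / [(k+1)] - rational in k, leading ratio (3/8); with t_0 = -10, classification follows.


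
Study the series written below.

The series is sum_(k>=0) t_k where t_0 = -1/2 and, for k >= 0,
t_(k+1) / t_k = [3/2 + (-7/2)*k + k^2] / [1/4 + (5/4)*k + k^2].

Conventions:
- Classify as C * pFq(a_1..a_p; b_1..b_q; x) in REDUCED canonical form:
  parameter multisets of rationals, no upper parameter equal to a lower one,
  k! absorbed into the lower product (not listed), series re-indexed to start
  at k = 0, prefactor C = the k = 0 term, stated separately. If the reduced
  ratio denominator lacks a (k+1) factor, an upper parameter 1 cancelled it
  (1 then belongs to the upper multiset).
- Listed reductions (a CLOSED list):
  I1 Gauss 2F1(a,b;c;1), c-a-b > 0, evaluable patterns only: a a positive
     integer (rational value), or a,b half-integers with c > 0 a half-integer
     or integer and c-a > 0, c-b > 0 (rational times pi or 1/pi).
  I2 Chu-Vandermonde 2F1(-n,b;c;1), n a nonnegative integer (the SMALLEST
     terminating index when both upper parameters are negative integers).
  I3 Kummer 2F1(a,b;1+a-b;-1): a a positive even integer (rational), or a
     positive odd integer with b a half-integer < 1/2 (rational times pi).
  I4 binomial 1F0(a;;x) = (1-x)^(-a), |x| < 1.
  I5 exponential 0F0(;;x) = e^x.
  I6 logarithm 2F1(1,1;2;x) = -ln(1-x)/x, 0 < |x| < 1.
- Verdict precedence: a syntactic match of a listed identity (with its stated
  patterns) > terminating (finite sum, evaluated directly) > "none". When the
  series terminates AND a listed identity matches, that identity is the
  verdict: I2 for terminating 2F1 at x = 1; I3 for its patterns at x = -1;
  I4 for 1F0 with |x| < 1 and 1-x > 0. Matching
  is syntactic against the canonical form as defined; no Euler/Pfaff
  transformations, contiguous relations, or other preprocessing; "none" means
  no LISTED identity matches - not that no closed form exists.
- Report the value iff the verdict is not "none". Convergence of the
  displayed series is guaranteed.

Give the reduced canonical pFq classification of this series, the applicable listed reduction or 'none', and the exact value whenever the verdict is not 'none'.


At argument 1: a 2F1 with upper {-3, -1/2}, lower {1/4}, scaled by C = -1/2. Verdict at x = 1: the Chu-Vandermonde identity I2 matches (terminating 2F1 at x = 1 with n = 3, b = -1/2, c = 1/4). Value: -77/30.

Key observation: t_0 being -1/2, the expanded ratio factors over Q; C = -1/2, roots give parameters.
Consecutive-term ratio: r(k) = 1 * (k-3) (k-1/2) / [(k+1/4) (k+1)] - rational in k. x = 1; t_0 = -1/2; negate the roots.


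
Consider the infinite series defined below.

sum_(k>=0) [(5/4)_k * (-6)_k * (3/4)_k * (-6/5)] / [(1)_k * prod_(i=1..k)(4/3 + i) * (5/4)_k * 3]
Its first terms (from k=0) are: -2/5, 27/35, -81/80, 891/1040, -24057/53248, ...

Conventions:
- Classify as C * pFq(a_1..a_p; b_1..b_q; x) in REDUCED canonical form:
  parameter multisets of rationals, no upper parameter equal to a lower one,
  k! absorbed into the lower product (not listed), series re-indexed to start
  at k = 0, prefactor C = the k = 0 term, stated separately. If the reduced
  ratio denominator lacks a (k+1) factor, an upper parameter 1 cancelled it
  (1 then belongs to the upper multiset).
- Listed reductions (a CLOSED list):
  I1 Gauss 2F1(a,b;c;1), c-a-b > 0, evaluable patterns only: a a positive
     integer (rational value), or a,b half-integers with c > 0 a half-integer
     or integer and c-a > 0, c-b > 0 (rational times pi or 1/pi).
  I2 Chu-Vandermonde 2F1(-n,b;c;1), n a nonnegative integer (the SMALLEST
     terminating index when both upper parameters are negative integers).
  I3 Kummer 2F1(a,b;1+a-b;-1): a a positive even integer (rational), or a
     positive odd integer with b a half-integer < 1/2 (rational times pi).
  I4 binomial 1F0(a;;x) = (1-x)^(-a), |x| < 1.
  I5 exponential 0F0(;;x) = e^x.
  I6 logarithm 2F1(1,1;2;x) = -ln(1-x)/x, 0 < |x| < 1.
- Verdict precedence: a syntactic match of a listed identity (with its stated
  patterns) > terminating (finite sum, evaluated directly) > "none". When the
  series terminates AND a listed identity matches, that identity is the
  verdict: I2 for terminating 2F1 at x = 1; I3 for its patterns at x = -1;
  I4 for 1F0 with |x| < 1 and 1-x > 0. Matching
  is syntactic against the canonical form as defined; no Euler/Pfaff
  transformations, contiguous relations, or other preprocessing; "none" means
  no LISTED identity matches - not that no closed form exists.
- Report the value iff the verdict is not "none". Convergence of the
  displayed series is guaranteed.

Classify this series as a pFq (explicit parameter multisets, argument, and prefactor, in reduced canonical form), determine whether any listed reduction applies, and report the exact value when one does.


Canonical form: C = -2/5 times 2F1 with upper {-6, 3/4}, lower {7/3}, x = 1. Verdict: this is the Chu-Vandermonde identity I2 (terminating 2F1 at x = 1 with n = 6, b = 3/4, c = 7/3). Value: -7055569/59637760.

The tell: with t_0 = -2/5, the lower running product (prefactor -2/5) is a rising factorial.
Adjacent-term ratio: r(k) = 1 * (k-6) (k+3/4) / [(k+7/3) (k+1)] - poly over poly, x = 1 from leading terms; C = -2/5 at k = 0.


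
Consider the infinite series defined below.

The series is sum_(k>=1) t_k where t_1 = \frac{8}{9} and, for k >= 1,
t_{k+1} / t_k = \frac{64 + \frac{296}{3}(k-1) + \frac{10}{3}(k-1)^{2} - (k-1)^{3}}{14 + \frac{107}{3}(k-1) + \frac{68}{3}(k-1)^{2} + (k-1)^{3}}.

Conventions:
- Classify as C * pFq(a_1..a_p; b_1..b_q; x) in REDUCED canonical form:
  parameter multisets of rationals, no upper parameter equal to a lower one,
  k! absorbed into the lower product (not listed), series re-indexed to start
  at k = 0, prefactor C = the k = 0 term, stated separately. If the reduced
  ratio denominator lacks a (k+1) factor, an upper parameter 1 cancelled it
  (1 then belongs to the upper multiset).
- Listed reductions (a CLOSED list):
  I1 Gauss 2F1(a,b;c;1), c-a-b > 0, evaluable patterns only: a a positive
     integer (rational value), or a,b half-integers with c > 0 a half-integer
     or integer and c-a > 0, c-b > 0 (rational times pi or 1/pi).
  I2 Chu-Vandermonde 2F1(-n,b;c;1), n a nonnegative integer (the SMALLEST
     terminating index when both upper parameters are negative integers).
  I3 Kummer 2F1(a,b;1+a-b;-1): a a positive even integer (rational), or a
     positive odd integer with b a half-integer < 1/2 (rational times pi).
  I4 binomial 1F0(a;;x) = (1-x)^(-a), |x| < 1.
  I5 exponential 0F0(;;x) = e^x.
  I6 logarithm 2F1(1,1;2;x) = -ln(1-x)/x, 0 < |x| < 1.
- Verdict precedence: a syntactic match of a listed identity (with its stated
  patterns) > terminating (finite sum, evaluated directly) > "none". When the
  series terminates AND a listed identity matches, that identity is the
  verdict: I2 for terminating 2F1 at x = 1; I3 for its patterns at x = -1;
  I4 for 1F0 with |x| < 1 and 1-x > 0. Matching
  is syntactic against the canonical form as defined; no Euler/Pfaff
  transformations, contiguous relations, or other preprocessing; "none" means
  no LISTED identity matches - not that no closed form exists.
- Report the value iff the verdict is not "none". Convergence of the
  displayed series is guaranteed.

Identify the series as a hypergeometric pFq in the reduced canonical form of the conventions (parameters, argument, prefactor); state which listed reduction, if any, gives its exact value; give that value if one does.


Classification (C = \frac{8}{9}): 2F1 with upper {-12, 8}, lower {21}, argument x = -1. Verdict: Kummer's theorem (I3) fires (x = -1; c = 21 equals 1+a-b for upper {-12, 8}: listed pattern). Value: \frac{1292}{21}.

The tell: x = -1 and cancel k + 2/3 from the displayed ratio first; then C = 8/9, x = -1.
Adjacent-term ratio: r(k) = -1 * (k-12) (k+8) / [(k+21) (k+1)] - poly over poly, x = -1 from leading terms; C = \frac{8}{9} at k = 0.


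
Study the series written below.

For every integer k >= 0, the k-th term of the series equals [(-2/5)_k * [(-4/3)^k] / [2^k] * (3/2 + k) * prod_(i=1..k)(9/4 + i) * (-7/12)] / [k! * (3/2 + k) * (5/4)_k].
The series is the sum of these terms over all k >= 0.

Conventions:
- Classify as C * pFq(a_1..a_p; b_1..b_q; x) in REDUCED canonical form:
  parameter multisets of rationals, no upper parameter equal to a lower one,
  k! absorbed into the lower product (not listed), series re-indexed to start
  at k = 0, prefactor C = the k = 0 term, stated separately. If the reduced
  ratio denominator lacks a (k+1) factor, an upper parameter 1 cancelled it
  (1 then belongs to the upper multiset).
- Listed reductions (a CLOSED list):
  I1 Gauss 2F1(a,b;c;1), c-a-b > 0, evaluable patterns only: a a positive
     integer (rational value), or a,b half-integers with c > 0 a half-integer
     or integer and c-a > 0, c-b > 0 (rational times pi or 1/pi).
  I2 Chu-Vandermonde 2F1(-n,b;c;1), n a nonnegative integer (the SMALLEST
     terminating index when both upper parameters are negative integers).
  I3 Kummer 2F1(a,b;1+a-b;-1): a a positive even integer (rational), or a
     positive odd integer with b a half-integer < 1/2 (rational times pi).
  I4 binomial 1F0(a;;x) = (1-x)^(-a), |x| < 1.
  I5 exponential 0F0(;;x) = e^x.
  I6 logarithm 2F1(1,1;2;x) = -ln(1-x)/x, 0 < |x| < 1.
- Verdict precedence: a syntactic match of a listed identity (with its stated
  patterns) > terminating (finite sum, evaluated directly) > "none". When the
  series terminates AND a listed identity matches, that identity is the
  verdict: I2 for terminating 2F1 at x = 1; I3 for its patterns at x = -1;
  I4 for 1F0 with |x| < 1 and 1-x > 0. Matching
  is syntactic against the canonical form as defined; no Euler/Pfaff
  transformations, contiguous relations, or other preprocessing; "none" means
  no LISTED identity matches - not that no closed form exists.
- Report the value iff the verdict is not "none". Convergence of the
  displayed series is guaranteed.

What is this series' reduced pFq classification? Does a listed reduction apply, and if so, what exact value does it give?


At argument -2/3: a 2F1 with upper {-2/5, 13/4}, lower {5/4}, scaled by C = -7/12. Verdict: none. No listed pattern accepts 2F1(-2/5, 13/4; 5/4; -2/3).

Structural cue: x = (-2/3) and the running product (prefactor -7/12) telescopes to a rising factorial.
Ratio: r(k) = (-2/3) * (k-2/5) (k+13/4) / [(k+5/4) (k+1)] - rational in k. x = (-2/3); t_0 = -7/12; negate the roots.


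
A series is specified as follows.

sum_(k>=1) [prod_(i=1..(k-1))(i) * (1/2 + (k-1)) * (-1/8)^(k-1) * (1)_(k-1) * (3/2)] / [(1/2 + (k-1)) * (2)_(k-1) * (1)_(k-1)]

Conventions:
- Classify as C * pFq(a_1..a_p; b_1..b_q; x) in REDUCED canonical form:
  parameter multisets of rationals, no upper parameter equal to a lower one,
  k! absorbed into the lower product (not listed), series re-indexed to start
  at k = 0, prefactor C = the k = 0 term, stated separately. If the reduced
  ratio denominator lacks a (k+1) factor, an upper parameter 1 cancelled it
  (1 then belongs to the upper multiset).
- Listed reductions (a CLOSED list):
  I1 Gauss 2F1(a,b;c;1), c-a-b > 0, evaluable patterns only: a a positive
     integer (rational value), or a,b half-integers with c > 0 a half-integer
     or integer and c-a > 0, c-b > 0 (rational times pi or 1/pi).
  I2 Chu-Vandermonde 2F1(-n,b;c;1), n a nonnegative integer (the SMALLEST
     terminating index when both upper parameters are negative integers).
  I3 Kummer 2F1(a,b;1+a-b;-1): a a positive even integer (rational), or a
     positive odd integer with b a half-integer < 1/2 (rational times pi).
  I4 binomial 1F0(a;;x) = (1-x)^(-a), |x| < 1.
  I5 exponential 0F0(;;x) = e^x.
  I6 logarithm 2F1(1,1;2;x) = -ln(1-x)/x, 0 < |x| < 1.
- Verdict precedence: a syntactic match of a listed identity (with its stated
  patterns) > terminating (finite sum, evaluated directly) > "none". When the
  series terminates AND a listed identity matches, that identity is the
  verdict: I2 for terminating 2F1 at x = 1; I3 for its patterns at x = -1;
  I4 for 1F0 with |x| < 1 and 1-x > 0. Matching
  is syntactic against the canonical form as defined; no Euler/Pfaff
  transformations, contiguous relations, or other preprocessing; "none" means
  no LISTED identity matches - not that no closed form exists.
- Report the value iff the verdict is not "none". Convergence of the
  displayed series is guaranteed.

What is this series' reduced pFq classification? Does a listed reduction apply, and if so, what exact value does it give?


Structural cue: x = (-1/8) and (1)_k (C = 3/2) is k! itself.
Ratio: r(k) = (-1/8) * (k+1) (k+1) / [(k+2) (k+1)] - rational; roots negated = parameters, x = (-1/8), C = 3/2.

This is 3/2 * 2F1(1, 1; 2; -1/8) in reduced canonical form. Verdict: logarithm (I6) fires (the logarithm: parameters (1,1;2), x = -1/8). Value: 12 * ln(9/8).


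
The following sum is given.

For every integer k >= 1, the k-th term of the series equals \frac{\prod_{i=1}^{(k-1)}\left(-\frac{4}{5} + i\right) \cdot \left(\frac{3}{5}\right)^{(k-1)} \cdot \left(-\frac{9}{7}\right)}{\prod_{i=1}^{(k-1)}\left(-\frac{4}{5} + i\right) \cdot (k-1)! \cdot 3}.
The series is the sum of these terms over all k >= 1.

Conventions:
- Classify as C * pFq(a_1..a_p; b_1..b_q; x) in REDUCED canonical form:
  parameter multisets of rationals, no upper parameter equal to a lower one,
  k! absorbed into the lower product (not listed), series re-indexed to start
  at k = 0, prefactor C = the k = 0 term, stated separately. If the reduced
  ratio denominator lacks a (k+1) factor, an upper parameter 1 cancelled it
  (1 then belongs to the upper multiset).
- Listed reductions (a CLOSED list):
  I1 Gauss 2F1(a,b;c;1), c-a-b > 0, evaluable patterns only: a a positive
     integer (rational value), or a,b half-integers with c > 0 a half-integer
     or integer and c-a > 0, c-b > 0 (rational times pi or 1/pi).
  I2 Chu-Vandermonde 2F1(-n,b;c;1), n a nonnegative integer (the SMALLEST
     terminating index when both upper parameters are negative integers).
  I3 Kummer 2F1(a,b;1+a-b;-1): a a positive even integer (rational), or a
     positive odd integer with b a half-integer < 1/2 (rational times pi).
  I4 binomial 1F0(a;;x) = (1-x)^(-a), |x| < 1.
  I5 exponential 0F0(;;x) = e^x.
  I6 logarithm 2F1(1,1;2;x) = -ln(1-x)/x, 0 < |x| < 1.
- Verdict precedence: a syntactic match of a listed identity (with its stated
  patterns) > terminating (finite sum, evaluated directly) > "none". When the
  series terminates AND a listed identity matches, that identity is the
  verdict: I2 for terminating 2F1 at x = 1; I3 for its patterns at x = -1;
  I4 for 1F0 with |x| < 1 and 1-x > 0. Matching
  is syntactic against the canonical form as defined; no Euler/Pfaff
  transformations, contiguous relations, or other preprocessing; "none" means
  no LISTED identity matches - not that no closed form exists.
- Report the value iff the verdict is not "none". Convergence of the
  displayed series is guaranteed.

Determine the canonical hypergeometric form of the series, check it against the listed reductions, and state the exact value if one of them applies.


Structural cue: with t_0 = -\frac{3}{7}, the constant factors (prefactor -3/7) combine into one prefactor.
Consecutive-term ratio: r(k) = \frac{3}{5} * 1 / [(k+1)] - poly over poly, x = \frac{3}{5} from leading terms; C = -\frac{3}{7} at k = 0.

Reduced: x = \frac{3}{5}, 0F0, upper = {-}, lower = {-}, C = -\frac{3}{7}. Verdict: this is exponential (I5) (the 0F0 exponential series at x = \frac{3}{5}). Hence: \left(-\frac{3}{7}\right) \cdot e^{\frac{3}{5}}.


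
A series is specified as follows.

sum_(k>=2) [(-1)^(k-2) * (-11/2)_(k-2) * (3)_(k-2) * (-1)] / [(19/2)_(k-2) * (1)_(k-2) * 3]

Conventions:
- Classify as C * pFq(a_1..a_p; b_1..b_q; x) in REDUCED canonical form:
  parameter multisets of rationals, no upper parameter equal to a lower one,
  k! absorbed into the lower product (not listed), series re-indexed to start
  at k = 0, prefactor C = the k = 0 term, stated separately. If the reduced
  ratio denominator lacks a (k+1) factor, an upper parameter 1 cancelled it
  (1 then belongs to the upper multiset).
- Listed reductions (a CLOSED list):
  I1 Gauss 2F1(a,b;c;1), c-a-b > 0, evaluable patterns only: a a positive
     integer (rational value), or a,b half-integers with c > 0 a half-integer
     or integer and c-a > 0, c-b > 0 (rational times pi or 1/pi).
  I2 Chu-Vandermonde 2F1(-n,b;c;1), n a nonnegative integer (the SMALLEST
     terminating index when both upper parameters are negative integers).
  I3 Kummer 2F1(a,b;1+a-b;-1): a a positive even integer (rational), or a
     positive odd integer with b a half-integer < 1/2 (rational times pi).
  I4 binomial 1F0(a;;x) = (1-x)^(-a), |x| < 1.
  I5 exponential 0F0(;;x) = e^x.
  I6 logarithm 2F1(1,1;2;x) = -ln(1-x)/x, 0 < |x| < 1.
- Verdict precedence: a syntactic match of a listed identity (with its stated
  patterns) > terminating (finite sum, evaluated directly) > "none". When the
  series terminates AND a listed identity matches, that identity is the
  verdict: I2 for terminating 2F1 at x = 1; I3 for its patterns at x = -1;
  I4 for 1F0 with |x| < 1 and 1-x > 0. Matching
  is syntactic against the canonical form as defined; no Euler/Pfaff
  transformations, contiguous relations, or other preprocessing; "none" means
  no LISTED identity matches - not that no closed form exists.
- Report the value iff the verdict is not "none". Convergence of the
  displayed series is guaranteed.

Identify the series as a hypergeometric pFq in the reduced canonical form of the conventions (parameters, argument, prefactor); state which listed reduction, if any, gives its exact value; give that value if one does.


Canonical form: C = -1/3 times 2F1 with upper {-11/2, 3}, lower {19/2}, x = -1. Verdict at x = -1: Kummer (I3) matches (x = -1; c = 19/2 equals 1+a-b for upper {-11/2, 3}: listed pattern). Sum: (-36465/65536) * pi.

Key step: with t_0 = -1/3, the constant factors (C = -1/3, x = -1) combine into one prefactor.
Term ratio: r(k) = (-1) * (k-11/2) (k+3) / [(k+19/2) (k+1)] - rational; roots negated = parameters, x = (-1), C = -1/3.


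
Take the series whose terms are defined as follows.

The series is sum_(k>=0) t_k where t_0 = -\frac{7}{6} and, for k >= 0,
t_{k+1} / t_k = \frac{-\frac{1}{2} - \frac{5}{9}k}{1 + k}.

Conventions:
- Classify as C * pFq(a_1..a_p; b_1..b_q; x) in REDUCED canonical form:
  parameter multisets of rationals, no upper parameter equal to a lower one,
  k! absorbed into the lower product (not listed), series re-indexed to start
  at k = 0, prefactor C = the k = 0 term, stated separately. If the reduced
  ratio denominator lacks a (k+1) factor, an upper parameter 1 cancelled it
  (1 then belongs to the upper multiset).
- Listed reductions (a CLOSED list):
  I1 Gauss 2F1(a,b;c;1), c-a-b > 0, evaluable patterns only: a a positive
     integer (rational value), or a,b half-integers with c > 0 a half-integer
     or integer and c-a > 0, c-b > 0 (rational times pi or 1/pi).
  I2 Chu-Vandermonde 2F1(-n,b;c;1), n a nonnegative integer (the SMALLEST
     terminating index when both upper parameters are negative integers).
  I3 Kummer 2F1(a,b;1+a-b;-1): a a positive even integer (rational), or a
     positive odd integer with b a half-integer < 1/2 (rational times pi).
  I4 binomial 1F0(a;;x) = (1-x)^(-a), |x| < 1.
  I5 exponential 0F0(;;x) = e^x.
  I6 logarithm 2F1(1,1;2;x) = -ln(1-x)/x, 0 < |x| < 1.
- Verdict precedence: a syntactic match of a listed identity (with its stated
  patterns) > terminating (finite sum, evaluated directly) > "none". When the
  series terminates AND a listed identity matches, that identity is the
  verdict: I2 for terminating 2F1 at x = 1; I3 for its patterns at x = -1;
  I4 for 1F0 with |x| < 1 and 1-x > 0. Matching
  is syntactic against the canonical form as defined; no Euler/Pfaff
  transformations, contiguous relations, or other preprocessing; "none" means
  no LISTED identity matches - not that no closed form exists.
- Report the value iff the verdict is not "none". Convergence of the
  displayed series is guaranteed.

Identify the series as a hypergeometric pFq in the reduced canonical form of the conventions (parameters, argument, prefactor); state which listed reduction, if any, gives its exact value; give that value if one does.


Reduced: x = -\frac{5}{9}, 1F0, upper = {\frac{9}{10}}, lower = {-}, C = -\frac{7}{6}. Verdict at x = -\frac{5}{9}: the binomial series (I4) matches (the 1F0 binomial series: exponent -9/10, x = -\frac{5}{9}). Value: \left(-\frac{7}{6}\right) \cdot \left(\frac{14}{9}\right)^{-\frac{9}{10}}.

Key step: t_0 = -\frac{7}{6} here, and roots of the ratio polynomials (prefactor -7/6) are the negated parameters.
Consecutive-term ratio: r(k) = -\frac{5}{9} * (k+\frac{9}{10}) / [(k+1)] - poly over poly, x = -\frac{5}{9} from leading terms; C = -\frac{7}{6} at k = 0.
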